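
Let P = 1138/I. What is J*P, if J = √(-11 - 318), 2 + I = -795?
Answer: -1138*I*√329/797 ≈ -25.899*I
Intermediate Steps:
I = -797 (I = -2 - 795 = -797)
J = I*√329 (J = √(-329) = I*√329 ≈ 18.138*I)
P = -1138/797 (P = 1138/(-797) = 1138*(-1/797) = -1138/797 ≈ -1.4279)
J*P = (I*√329)*(-1138/797) = -1138*I*√329/797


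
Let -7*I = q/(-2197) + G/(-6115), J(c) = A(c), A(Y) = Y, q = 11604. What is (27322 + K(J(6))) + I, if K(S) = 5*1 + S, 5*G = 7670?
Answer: 2570540304463/94042585 ≈ 27334.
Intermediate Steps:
G = 1534 (G = (⅕)*7670 = 1534)
J(c) = c
I = 74328658/94042585 (I = -(11604/(-2197) + 1534/(-6115))/7 = -(11604*(-1/2197) + 1534*(-1/6115))/7 = -(-11604/2197 - 1534/6115)/7 = -⅐*(-74328658/13434655) = 74328658/94042585 ≈ 0.79037)
K(S) = 5 + S
(27322 + K(J(6))) + I = (27322 + (5 + 6)) + 74328658/94042585 = (27322 + 11) + 74328658/94042585 = 27333 + 74328658/94042585 = 2570540304463/94042585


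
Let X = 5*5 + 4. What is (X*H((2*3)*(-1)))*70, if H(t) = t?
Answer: -12180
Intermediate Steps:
X = 29 (X = 25 + 4 = 29)
(X*H((2*3)*(-1)))*70 = (29*((2*3)*(-1)))*70 = (29*(6*(-1)))*70 = (29*(-6))*70 = -174*70 = -12180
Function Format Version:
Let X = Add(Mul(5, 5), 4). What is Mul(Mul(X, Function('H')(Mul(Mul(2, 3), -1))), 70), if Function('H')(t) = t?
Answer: -12180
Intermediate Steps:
X = 29 (X = Add(25, 4) = 29)
Mul(Mul(X, Function('H')(Mul(Mul(2, 3), -1))), 70) = Mul(Mul(29, Mul(Mul(2, 3), -1)), 70) = Mul(Mul(29, Mul(6, -1)), 70) = Mul(Mul(29, -6), 70) = Mul(-174, 70) = -12180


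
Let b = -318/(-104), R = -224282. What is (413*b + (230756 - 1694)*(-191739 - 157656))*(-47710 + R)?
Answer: 282988775535196374/13 ≈ 2.1768e+16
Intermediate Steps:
b = 159/52 (b = -318*(-1)/104 = -2*(-159/104) = 159/52 ≈ 3.0577)
(413*b + (230756 - 1694)*(-191739 - 157656))*(-47710 + R) = (413*(159/52) + (230756 - 1694)*(-191739 - 157656))*(-47710 - 224282) = (65667/52 + 229062*(-349395))*(-271992) = (65667/52 - 80033117490)*(-271992) = -4161722043813/52*(-271992) = 282988775535196374/13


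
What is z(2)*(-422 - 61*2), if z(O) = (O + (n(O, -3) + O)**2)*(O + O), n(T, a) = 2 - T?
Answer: -13056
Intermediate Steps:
z(O) = 2*O*(4 + O) (z(O) = (O + ((2 - O) + O)**2)*(O + O) = (O + 2**2)*(2*O) = (O + 4)*(2*O) = (4 + O)*(2*O) = 2*O*(4 + O))
z(2)*(-422 - 61*2) = (2*2*(4 + 2))*(-422 - 61*2) = (2*2*6)*(-422 - 122) = 24*(-544) = -13056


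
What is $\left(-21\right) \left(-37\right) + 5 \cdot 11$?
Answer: $832$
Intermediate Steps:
$\left(-21\right) \left(-37\right) + 5 \cdot 11 = 777 + 55 = 832$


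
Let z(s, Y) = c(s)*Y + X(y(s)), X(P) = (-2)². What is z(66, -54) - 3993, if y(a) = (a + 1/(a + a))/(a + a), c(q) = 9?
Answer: -4475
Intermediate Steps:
y(a) = (a + 1/(2*a))/(2*a) (y(a) = (a + 1/(2*a))/((2*a)) = (a + 1/(2*a))*(1/(2*a)) = (a + 1/(2*a))/(2*a))
X(P) = 4
z(s, Y) = 4 + 9*Y (z(s, Y) = 9*Y + 4 = 4 + 9*Y)
z(66, -54) - 3993 = (4 + 9*(-54)) - 3993 = (4 - 486) - 3993 = -482 - 3993 = -4475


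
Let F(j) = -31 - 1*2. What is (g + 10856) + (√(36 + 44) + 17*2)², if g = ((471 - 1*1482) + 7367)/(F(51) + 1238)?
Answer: 14577216/1205 + 272*√5 ≈ 12705.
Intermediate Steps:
F(j) = -33 (F(j) = -31 - 2 = -33)
g = 6356/1205 (g = ((471 - 1*1482) + 7367)/(-33 + 1238) = ((471 - 1482) + 7367)/1205 = (-1011 + 7367)*(1/1205) = 6356*(1/1205) = 6356/1205 ≈ 5.2747)
(g + 10856) + (√(36 + 44) + 17*2)² = (6356/1205 + 10856) + (√(36 + 44) + 17*2)² = 13087836/1205 + (√80 + 34)² = 13087836/1205 + (4*√5 + 34)² = 13087836/1205 + (34 + 4*√5)²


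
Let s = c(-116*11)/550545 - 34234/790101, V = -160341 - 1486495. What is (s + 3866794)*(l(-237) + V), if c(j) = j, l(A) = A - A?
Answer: -923327057737374208846288/144995385015 ≈ -6.3680e+12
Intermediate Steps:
l(A) = 0
V = -1646836
s = -6618508802/144995385015 (s = -116*11/550545 - 34234/790101 = -1276*1/550545 - 34234*1/790101 = -1276/550545 - 34234/790101 = -6618508802/144995385015 ≈ -0.045646)
(s + 3866794)*(l(-237) + V) = (-6618508802/144995385015 + 3866794)*(0 - 1646836) = (560667278185183108/144995385015)*(-1646836) = -923327057737374208846288/144995385015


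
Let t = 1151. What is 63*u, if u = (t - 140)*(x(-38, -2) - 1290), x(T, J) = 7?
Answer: -81718119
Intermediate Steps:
u = -1297113 (u = (1151 - 140)*(7 - 1290) = 1011*(-1283) = -1297113)
63*u = 63*(-1297113) = -81718119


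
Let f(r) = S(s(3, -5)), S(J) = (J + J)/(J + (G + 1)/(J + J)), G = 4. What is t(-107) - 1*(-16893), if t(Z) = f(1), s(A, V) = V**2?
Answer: 4240643/251 ≈ 16895.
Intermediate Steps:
S(J) = 2*J/(J + 5/(2*J)) (S(J) = (J + J)/(J + (4 + 1)/(J + J)) = (2*J)/(J + 5/((2*J))) = (2*J)/(J + 5*(1/(2*J))) = (2*J)/(J + 5/(2*J)) = 2*J/(J + 5/(2*J)))
f(r) = 500/251 (f(r) = 4*((-5)**2)**2/(5 + 2*((-5)**2)**2) = 4*25**2/(5 + 2*25**2) = 4*625/(5 + 2*625) = 4*625/(5 + 1250) = 4*625/1255 = 4*625*(1/1255) = 500/251)
t(Z) = 500/251
t(-107) - 1*(-16893) = 500/251 - 1*(-16893) = 500/251 + 16893 = 4240643/251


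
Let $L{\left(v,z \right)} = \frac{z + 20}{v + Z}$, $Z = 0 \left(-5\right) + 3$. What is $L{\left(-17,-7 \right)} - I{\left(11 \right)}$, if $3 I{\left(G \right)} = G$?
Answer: $- \frac{193}{42} \approx -4.5952$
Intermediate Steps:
$Z = 3$ ($Z = 0 + 3 = 3$)
$I{\left(G \right)} = \frac{G}{3}$
$L{\left(v,z \right)} = \frac{20 + z}{3 + v}$ ($L{\left(v,z \right)} = \frac{z + 20}{v + 3} = \frac{20 + z}{3 + v}$)
$L{\left(-17,-7 \right)} - I{\left(11 \right)} = \frac{20 - 7}{3 - 17} - \frac{1}{3} \cdot 11 = \frac{1}{-14} \cdot 13 - \frac{11}{3} = \left(- \frac{1}{14}\right) 13 - \frac{11}{3} = - \frac{13}{14} - \frac{11}{3} = - \frac{193}{42}$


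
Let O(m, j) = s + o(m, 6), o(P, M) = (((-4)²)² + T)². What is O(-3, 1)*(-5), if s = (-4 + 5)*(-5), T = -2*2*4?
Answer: -287975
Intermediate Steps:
T = -16 (T = -4*4 = -16)
s = -5 (s = 1*(-5) = -5)
o(P, M) = 57600 (o(P, M) = (((-4)²)² - 16)² = (16² - 16)² = (256 - 16)² = 240² = 57600)
O(m, j) = 57595 (O(m, j) = -5 + 57600 = 57595)
O(-3, 1)*(-5) = 57595*(-5) = -287975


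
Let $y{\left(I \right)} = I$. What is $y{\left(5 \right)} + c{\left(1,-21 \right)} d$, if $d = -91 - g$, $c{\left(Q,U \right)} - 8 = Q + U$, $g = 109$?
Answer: $2405$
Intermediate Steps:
$c{\left(Q,U \right)} = 8 + Q + U$ ($c{\left(Q,U \right)} = 8 + \left(Q + U\right) = 8 + Q + U$)
$d = -200$ ($d = -91 - 109 = -200$)
$y{\left(5 \right)} + c{\left(1,-21 \right)} d = 5 + \left(8 + 1 - 21\right) \left(-200\right) = 5 - -2400 = 5 + 2400 = 2405$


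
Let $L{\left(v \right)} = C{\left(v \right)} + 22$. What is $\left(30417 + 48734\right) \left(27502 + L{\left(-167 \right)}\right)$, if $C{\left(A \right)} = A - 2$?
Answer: $2165175605$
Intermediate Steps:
$C{\left(A \right)} = -2 + A$
$L{\left(v \right)} = 20 + v$ ($L{\left(v \right)} = \left(-2 + v\right) + 22 = 20 + v$)
$\left(30417 + 48734\right) \left(27502 + L{\left(-167 \right)}\right) = \left(30417 + 48734\right) \left(27502 + \left(20 - 167\right)\right) = 79151 \left(27502 - 147\right) = 79151 \cdot 27355 = 2165175605$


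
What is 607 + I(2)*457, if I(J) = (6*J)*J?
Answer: 11575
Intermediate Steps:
I(J) = 6*J²
607 + I(2)*457 = 607 + (6*2²)*457 = 607 + (6*4)*457 = 607 + 24*457 = 607 + 10968 = 11575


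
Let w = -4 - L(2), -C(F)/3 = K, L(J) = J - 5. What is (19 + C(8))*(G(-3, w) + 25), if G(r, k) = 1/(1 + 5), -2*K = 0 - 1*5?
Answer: 3473/12 ≈ 289.42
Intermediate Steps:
K = 5/2 (K = -(0 - 1*5)/2 = -(0 - 5)/2 = -½*(-5) = 5/2 ≈ 2.5000)
L(J) = -5 + J
C(F) = -15/2 (C(F) = -3*5/2 = -15/2)
w = -1 (w = -4 - (-5 + 2) = -4 - 1*(-3) = -4 + 3 = -1)
G(r, k) = ⅙ (G(r, k) = 1/6 = ⅙)
(19 + C(8))*(G(-3, w) + 25) = (19 - 15/2)*(⅙ + 25) = (23/2)*(151/6) = 3473/12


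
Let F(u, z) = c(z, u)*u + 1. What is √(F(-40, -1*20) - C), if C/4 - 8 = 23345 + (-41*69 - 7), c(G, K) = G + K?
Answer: I*√79667 ≈ 282.25*I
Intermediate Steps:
F(u, z) = 1 + u*(u + z) (F(u, z) = (z + u)*u + 1 = (u + z)*u + 1 = u*(u + z) + 1 = 1 + u*(u + z))
C = 82068 (C = 32 + 4*(23345 + (-41*69 - 7)) = 32 + 4*(23345 + (-2829 - 7)) = 32 + 4*(23345 - 2836) = 32 + 4*20509 = 32 + 82036 = 82068)
√(F(-40, -1*20) - C) = √((1 - 40*(-40 - 1*20)) - 1*82068) = √((1 - 40*(-40 - 20)) - 82068) = √((1 - 40*(-60)) - 82068) = √((1 + 2400) - 82068) = √(2401 - 82068) = √(-79667) = I*√79667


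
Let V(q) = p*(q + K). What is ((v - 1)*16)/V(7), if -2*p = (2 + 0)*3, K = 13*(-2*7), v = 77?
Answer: 1216/525 ≈ 2.3162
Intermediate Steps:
K = -182 (K = 13*(-14) = -182)
p = -3 (p = -(2 + 0)*3/2 = -3 ≈ -3.0000)
V(q) = 546 - 3*q (V(q) = -3*(q - 182) = -3*(-182 + q) = 546 - 3*q)
((v - 1)*16)/V(7) = ((77 - 1)*16)/(546 - 3*7) = (76*16)/(546 - 21) = 1216/525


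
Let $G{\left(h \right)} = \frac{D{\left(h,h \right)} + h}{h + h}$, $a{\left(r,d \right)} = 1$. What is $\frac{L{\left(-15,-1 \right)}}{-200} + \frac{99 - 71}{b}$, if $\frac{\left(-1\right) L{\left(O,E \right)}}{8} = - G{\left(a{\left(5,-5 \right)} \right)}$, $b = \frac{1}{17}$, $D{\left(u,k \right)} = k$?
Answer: $\frac{11899}{25} \approx 475.96$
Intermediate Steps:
$b = \frac{1}{17} \approx 0.058824$
$G{\left(h \right)} = 1$ ($G{\left(h \right)} = \frac{h + h}{h + h} = \frac{2 h}{2 h} = 2 h \frac{1}{2 h} = 1$)
$L{\left(O,E \right)} = 8$ ($L{\left(O,E \right)} = - 8 \left(\left(-1\right) 1\right) = \left(-8\right) \left(-1\right) = 8$)
$\frac{L{\left(-15,-1 \right)}}{-200} + \frac{99 - 71}{b} = \frac{8}{-200} + \left(99 - 71\right) \frac{1}{\frac{1}{17}} = 8 \left(- \frac{1}{200}\right) + 28 \cdot 17 = - \frac{1}{25} + 476 = \frac{11899}{25}$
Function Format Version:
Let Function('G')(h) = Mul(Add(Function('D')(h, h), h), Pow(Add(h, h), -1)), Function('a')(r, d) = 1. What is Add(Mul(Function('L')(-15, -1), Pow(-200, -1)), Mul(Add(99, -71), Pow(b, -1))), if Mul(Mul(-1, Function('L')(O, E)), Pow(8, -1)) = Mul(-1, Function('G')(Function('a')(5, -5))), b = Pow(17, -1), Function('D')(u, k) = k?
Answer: Rational(11899, 25) ≈ 475.96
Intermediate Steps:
b = Rational(1, 17) ≈ 0.058824
Function('G')(h) = 1 (Function('G')(h) = Mul(Add(h, h), Pow(Add(h, h), -1)) = Mul(Mul(2, h), Pow(Mul(2, h), -1)) = Mul(Mul(2, h), Mul(Rational(1, 2), Pow(h, -1))) = 1)
Function('L')(O, E) = 8 (Function('L')(O, E) = Mul(-8, Mul(-1, 1)) = Mul(-8, -1) = 8)
Add(Mul(Function('L')(-15, -1), Pow(-200, -1)), Mul(Add(99, -71), Pow(b, -1))) = Add(Mul(8, Pow(-200, -1)), Mul(Add(99, -71), Pow(Rational(1, 17), -1))) = Add(Mul(8, Rational(-1, 200)), Mul(28, 17)) = Add(Rational(-1, 25), 476) = Rational(11899, 25)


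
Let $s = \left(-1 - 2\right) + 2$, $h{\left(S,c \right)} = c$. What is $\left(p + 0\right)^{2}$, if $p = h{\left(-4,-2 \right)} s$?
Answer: $4$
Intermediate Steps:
$s = -1$ ($s = -3 + 2 = -1$)
$p = 2$ ($p = \left(-2\right) \left(-1\right) = 2$)
$\left(p + 0\right)^{2} = \left(2 + 0\right)^{2} = 2^{2} = 4$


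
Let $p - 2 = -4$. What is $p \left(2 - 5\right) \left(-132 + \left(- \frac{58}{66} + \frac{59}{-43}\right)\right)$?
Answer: $- \frac{381004}{473} \approx -805.5$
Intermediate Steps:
$p = -2$ ($p = 2 - 4 = -2$)
$p \left(2 - 5\right) \left(-132 + \left(- \frac{58}{66} + \frac{59}{-43}\right)\right) = - 2 \left(2 - 5\right) \left(-132 + \left(- \frac{58}{66} + \frac{59}{-43}\right)\right) = \left(-2\right) \left(-3\right) \left(-132 + \left(\left(-58\right) \frac{1}{66} + 59 \left(- \frac{1}{43}\right)\right)\right) = 6 \left(-132 - \frac{3194}{1419}\right) = 6 \left(- \frac{190502}{1419}\right) = - \frac{381004}{473}$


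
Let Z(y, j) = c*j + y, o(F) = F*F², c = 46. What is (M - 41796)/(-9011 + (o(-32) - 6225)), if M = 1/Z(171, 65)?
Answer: 132117155/151740644 ≈ 0.87068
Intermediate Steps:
o(F) = F³
Z(y, j) = y + 46*j (Z(y, j) = 46*j + y = y + 46*j)
M = 1/3161 (M = 1/(171 + 46*65) = 1/(171 + 2990) = 1/3161 ≈ 0.00031636)
(M - 41796)/(-9011 + (o(-32) - 6225)) = (1/3161 - 41796)/(-9011 + ((-32)³ - 6225)) = -132117155/(3161*(-9011 + (-32768 - 6225))) = -132117155/(3161*(-9011 - 38993)) = -132117155/3161/(-48004) = -132117155/3161*(-1/48004) = 132117155/151740644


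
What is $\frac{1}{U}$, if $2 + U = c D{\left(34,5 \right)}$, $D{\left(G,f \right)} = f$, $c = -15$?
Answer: $- \frac{1}{77} \approx -0.012987$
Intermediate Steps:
$U = -77$ ($U = -2 - 75 = -77$)
$\frac{1}{U} = \frac{1}{-77} = - \frac{1}{77}$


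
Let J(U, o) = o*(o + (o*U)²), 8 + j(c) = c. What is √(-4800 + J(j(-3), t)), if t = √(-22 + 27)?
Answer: √(-4795 + 605*√5) ≈ 58.67*I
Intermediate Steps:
j(c) = -8 + c
t = √5 ≈ 2.2361
J(U, o) = o*(o + U²*o²) (J(U, o) = o*(o + (U*o)²) = o*(o + U²*o²))
√(-4800 + J(j(-3), t)) = √(-4800 + (√5)²*(1 + √5*(-8 - 3)²)) = √(-4800 + 5*(1 + √5*(-11)²)) = √(-4800 + 5*(1 + √5*121)) = √(-4800 + 5*(1 + 121*√5)) = √(-4800 + (5 + 605*√5)) = √(-4795 + 605*√5)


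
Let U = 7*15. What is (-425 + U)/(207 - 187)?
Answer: -16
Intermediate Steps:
U = 105
(-425 + U)/(207 - 187) = (-425 + 105)/(207 - 187) = -320/20 = -320*1/20 = -16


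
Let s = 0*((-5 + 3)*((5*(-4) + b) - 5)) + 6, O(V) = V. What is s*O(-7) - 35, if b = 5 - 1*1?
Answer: -77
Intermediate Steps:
b = 4 (b = 5 - 1 = 4)
s = 6 (s = 0*((-5 + 3)*((5*(-4) + 4) - 5)) + 6 = 0*(-2*((-20 + 4) - 5)) + 6 = 0*(-2*(-16 - 5)) + 6 = 0*(-2*(-21)) + 6 = 0*42 + 6 = 0 + 6 = 6)
s*O(-7) - 35 = 6*(-7) - 35 = -42 - 35 = -77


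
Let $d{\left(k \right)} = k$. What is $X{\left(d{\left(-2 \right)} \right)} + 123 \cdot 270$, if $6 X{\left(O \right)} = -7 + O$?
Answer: $\frac{66417}{2} \approx 33209.0$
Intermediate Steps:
$X{\left(O \right)} = - \frac{7}{6} + \frac{O}{6}$ ($X{\left(O \right)} = \frac{-7 + O}{6} = - \frac{7}{6} + \frac{O}{6}$)
$X{\left(d{\left(-2 \right)} \right)} + 123 \cdot 270 = \left(- \frac{7}{6} + \frac{1}{6} \left(-2\right)\right) + 123 \cdot 270 = \left(- \frac{7}{6} - \frac{1}{3}\right) + 33210 = - \frac{3}{2} + 33210 = \frac{66417}{2}$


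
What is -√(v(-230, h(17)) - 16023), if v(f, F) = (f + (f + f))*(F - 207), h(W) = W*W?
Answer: -3*I*√8067 ≈ -269.45*I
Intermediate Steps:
h(W) = W²
v(f, F) = 3*f*(-207 + F) (v(f, F) = (f + 2*f)*(-207 + F) = (3*f)*(-207 + F) = 3*f*(-207 + F))
-√(v(-230, h(17)) - 16023) = -√(3*(-230)*(-207 + 17²) - 16023) = -√(3*(-230)*(-207 + 289) - 16023) = -√(3*(-230)*82 - 16023) = -√(-56580 - 16023) = -√(-72603) = -3*I*√8067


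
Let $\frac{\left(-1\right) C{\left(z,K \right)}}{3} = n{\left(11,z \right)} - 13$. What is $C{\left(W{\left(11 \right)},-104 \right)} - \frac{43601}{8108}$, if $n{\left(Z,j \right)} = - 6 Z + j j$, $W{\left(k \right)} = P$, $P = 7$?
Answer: $\frac{686119}{8108} \approx 84.622$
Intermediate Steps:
$W{\left(k \right)} = 7$
$n{\left(Z,j \right)} = j^{2} - 6 Z$ ($n{\left(Z,j \right)} = - 6 Z + j^{2} = j^{2} - 6 Z$)
$C{\left(z,K \right)} = 237 - 3 z^{2}$ ($C{\left(z,K \right)} = - 3 \left(\left(z^{2} - 66\right) - 13\right) = - 3 \left(\left(-66 + z^{2}\right) - 13\right) = - 3 \left(-79 + z^{2}\right) = 237 - 3 z^{2}$)
$C{\left(W{\left(11 \right)},-104 \right)} - \frac{43601}{8108} = \left(237 - 3 \cdot 7^{2}\right) - \frac{43601}{8108} = \left(237 - 147\right) - \frac{43601}{8108} = 90 - \frac{43601}{8108} = \frac{686119}{8108}$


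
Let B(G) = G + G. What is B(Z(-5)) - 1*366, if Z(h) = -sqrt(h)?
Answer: -366 - 2*I*sqrt(5) ≈ -366.0 - 4.4721*I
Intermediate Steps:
B(G) = 2*G
B(Z(-5)) - 1*366 = 2*(-sqrt(-5)) - 1*366 = 2*(-I*sqrt(5)) - 366 = -2*I*sqrt(5) - 366 = -366 - 2*I*sqrt(5)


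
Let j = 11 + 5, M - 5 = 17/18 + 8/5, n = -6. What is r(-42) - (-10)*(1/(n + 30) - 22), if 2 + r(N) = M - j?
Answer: -41407/180 ≈ -230.04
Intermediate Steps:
M = 679/90 (M = 5 + (17/18 + 8/5) = 5 + 229/90 = 679/90 ≈ 7.5444)
j = 16
r(N) = -941/90 (r(N) = -2 + (679/90 - 1*16) = -2 + (679/90 - 16) = -2 - 761/90 = -941/90)
r(-42) - (-10)*(1/(n + 30) - 22) = -941/90 - (-10)*(1/(-6 + 30) - 22) = -941/90 - (-10)*(1/24 - 22) = -941/90 - (-10)*(-527)/24 = -941/90 - 1*2635/12 = -941/90 - 2635/12 = -41407/180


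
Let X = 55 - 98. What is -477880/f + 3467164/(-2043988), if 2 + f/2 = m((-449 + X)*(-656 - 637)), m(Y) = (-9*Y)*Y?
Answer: -1578534745210775193/930589438969982461 ≈ -1.6963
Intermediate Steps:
X = -43
m(Y) = -9*Y²
f = -7284500214052 (f = -4 + 2*(-9*(-656 - 637)²*(-449 - 43)²) = -4 + 2*(-9*(-492*(-1293))²) = -4 + 2*(-9*636156²) = -4 + 2*(-9*404694456336) = -4 + 2*(-3642250107024) = -4 - 7284500214048 = -7284500214052)
-477880/f + 3467164/(-2043988) = -477880/(-7284500214052) + 3467164/(-2043988) = -477880*(-1/7284500214052) + 3467164*(-1/2043988) = 119470/1821125053513 - 866791/510997 = -1578534745210775193/930589438969982461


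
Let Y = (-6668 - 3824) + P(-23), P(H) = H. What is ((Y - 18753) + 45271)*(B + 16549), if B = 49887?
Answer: 1063175308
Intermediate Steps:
Y = -10515 (Y = (-6668 - 3824) - 23 = -10492 - 23 = -10515)
((Y - 18753) + 45271)*(B + 16549) = ((-10515 - 18753) + 45271)*(49887 + 16549) = (-29268 + 45271)*66436 = 16003*66436 = 1063175308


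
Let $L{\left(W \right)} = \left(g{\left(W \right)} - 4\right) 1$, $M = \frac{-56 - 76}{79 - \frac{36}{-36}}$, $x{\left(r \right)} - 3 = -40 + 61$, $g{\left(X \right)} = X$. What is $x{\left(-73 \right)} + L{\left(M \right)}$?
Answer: $\frac{367}{20} \approx 18.35$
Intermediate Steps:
$x{\left(r \right)} = 24$ ($x{\left(r \right)} = 3 + \left(-40 + 61\right) = 3 + 21 = 24$)
$M = - \frac{33}{20}$ ($M = - \frac{132}{79 - -1} = - \frac{132}{79 + 1} = - \frac{132}{80} = \left(-132\right) \frac{1}{80} = - \frac{33}{20} \approx -1.65$)
$L{\left(W \right)} = -4 + W$ ($L{\left(W \right)} = \left(W - 4\right) 1 = \left(-4 + W\right) 1 = -4 + W$)
$x{\left(-73 \right)} + L{\left(M \right)} = 24 - \frac{113}{20} = \frac{367}{20}$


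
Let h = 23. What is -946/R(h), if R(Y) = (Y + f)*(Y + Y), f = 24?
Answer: -473/1081 ≈ -0.43756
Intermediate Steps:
R(Y) = 2*Y*(24 + Y) (R(Y) = (Y + 24)*(Y + Y) = (24 + Y)*(2*Y) = 2*Y*(24 + Y))
-946/R(h) = -946*1/(46*(24 + 23)) = -946/(2*23*47) = -946/2162 = -946*1/2162 = -473/1081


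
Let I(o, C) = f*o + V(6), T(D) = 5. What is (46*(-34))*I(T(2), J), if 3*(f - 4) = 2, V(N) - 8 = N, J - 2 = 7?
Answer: -175168/3 ≈ -58389.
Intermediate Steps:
J = 9 (J = 2 + 7 = 9)
V(N) = 8 + N
f = 14/3 (f = 4 + (1/3)*2 = 4 + 2/3 = 14/3 ≈ 4.6667)
I(o, C) = 14 + 14*o/3 (I(o, C) = 14*o/3 + (8 + 6) = 14*o/3 + 14 = 14 + 14*o/3)
(46*(-34))*I(T(2), J) = (46*(-34))*(14 + (14/3)*5) = -1564*(14 + 70/3) = -1564*112/3 = -175168/3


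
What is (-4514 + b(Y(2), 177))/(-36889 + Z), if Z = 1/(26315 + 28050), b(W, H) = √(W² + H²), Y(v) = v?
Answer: 122701805/1002735242 - 54365*√31333/2005470484 ≈ 0.11757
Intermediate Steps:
b(W, H) = √(H² + W²)
Z = 1/54365 ≈ 1.8394e-5
(-4514 + b(Y(2), 177))/(-36889 + Z) = (-4514 + √(177² + 2²))/(-36889 + 1/54365) = (-4514 + √(31329 + 4))/(-2005470484/54365) = (-4514 + √31333)*(-54365/2005470484) = 122701805/1002735242 - 54365*√31333/2005470484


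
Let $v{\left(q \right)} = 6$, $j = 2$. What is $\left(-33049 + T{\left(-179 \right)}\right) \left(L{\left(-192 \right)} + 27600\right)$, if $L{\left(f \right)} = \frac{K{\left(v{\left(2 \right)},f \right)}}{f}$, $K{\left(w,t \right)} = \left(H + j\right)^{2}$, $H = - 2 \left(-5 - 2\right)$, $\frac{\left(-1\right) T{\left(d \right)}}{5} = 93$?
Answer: $- \frac{2774825144}{3} \approx -9.2494 \cdot 10^{8}$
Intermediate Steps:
$T{\left(d \right)} = -465$ ($T{\left(d \right)} = \left(-5\right) 93 = -465$)
$H = 14$ ($H = \left(-2\right) \left(-7\right) = 14$)
$K{\left(w,t \right)} = 256$ ($K{\left(w,t \right)} = \left(14 + 2\right)^{2} = 16^{2} = 256$)
$L{\left(f \right)} = \frac{256}{f}$
$\left(-33049 + T{\left(-179 \right)}\right) \left(L{\left(-192 \right)} + 27600\right) = \left(-33049 - 465\right) \left(\frac{256}{-192} + 27600\right) = - 33514 \left(256 \left(- \frac{1}{192}\right) + 27600\right) = - 33514 \left(- \frac{4}{3} + 27600\right) = \left(-33514\right) \frac{82796}{3} = - \frac{2774825144}{3}$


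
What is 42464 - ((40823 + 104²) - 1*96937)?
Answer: 87762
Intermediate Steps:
42464 - ((40823 + 104²) - 1*96937) = 42464 - ((40823 + 10816) - 96937) = 42464 - (51639 - 96937) = 42464 - 1*(-45298) = 42464 + 45298 = 87762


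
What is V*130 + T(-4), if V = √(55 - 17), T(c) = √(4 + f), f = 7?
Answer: √11 + 130*√38 ≈ 804.69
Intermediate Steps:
T(c) = √11 (T(c) = √(4 + 7) = √11)
V = √38 ≈ 6.1644
V*130 + T(-4) = √38*130 + √11 = 130*√38 + √11 = √11 + 130*√38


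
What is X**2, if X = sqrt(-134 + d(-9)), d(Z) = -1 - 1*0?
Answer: -135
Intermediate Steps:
d(Z) = -1 (d(Z) = -1 + 0 = -1)
X = 3*I*sqrt(15) (X = sqrt(-134 - 1) = sqrt(-135) = 3*I*sqrt(15) ≈ 11.619*I)
X**2 = (3*I*sqrt(15))**2 = -135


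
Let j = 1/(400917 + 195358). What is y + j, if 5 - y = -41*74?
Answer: 1812079726/596275 ≈ 3039.0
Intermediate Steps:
j = 1/596275 ≈ 1.6771e-6
y = 3039 (y = 5 - (-41)*74 = 5 - 1*(-3034) = 5 + 3034 = 3039)
y + j = 3039 + 1/596275 = 1812079726/596275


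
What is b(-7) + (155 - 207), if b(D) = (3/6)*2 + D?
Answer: -58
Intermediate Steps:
b(D) = 1 + D (b(D) = (3*(⅙))*2 + D = (½)*2 + D = 1 + D)
b(-7) + (155 - 207) = (1 - 7) + (155 - 207) = -6 - 52 = -58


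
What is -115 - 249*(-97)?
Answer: 24038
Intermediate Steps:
-115 - 249*(-97) = -115 + 24153 = 24038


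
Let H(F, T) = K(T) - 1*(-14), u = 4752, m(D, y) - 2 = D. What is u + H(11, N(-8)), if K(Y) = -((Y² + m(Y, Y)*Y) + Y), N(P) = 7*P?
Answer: -1338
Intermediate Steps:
m(D, y) = 2 + D
K(Y) = -Y - Y² - Y*(2 + Y) (K(Y) = -((Y² + (2 + Y)*Y) + Y) = -((Y² + Y*(2 + Y)) + Y) = -(Y + Y² + Y*(2 + Y)) = -Y - Y² - Y*(2 + Y))
H(F, T) = 14 - T*(3 + 2*T) (H(F, T) = -T*(3 + 2*T) - 1*(-14) = -T*(3 + 2*T) + 14 = 14 - T*(3 + 2*T))
u + H(11, N(-8)) = 4752 + (14 - 7*(-8)*(3 + 2*(7*(-8)))) = 4752 + (14 - 1*(-56)*(3 + 2*(-56))) = 4752 + (14 - 1*(-56)*(3 - 112)) = 4752 + (14 - 1*(-56)*(-109)) = 4752 + (14 - 6104) = 4752 - 6090 = -1338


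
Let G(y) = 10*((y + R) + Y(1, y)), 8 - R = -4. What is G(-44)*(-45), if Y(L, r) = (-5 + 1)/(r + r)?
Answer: 158175/11 ≈ 14380.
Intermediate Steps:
R = 12 (R = 8 - 1*(-4) = 8 + 4 = 12)
Y(L, r) = -2/r (Y(L, r) = -4*1/(2*r) = -2/r)
G(y) = 120 - 20/y + 10*y (G(y) = 10*((y + 12) - 2/y) = 10*((12 + y) - 2/y) = 10*(12 + y - 2/y) = 120 - 20/y + 10*y)
G(-44)*(-45) = (120 - 20/(-44) + 10*(-44))*(-45) = (120 - 20*(-1/44) - 440)*(-45) = (120 + 5/11 - 440)*(-45) = -3515/11*(-45) = 158175/11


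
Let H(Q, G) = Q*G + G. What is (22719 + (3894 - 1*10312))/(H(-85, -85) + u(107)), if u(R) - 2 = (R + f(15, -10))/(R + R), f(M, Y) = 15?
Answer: 1744207/764255 ≈ 2.2822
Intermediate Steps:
u(R) = 2 + (15 + R)/(2*R) (u(R) = 2 + (R + 15)/(R + R) = 2 + (15 + R)/((2*R)) = 2 + (15 + R)*(1/(2*R)) = 2 + (15 + R)/(2*R))
H(Q, G) = G + G*Q (H(Q, G) = G*Q + G = G + G*Q)
(22719 + (3894 - 1*10312))/(H(-85, -85) + u(107)) = (22719 + (3894 - 1*10312))/(-85*(1 - 85) + (5/2)*(3 + 107)/107) = (22719 + (3894 - 10312))/(-85*(-84) + (5/2)*(1/107)*110) = (22719 - 6418)/(7140 + 275/107) = 16301/(764255/107) = 16301*(107/764255) = 1744207/764255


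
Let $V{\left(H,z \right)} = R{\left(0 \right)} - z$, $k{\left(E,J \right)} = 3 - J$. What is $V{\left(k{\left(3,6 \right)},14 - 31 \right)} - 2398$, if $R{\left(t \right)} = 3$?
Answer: $-2378$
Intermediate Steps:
$V{\left(H,z \right)} = 3 - z$
$V{\left(k{\left(3,6 \right)},14 - 31 \right)} - 2398 = \left(3 - \left(14 - 31\right)\right) - 2398 = \left(3 - -17\right) - 2398 = \left(3 + 17\right) - 2398 = 20 - 2398 = -2378$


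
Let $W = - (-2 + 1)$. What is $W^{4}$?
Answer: $1$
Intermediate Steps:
$W = 1$ ($W = \left(-1\right) \left(-1\right) = 1$)
$W^{4} = 1^{4} = 1$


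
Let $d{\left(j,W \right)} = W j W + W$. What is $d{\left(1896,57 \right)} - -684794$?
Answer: $6844955$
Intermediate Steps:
$d{\left(j,W \right)} = W + j W^{2}$ ($d{\left(j,W \right)} = j W^{2} + W = W + j W^{2}$)
$d{\left(1896,57 \right)} - -684794 = 57 \left(1 + 57 \cdot 1896\right) - -684794 = 57 \left(1 + 108072\right) + 684794 = 57 \cdot 108073 + 684794 = 6160161 + 684794 = 6844955$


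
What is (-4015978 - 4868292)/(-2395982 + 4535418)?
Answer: -4442135/1069718 ≈ -4.1526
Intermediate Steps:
(-4015978 - 4868292)/(-2395982 + 4535418) = -8884270/2139436 = -8884270*1/2139436 = -4442135/1069718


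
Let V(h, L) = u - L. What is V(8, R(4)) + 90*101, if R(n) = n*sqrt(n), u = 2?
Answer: 9084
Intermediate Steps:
R(n) = n**(3/2)
V(h, L) = 2 - L
V(8, R(4)) + 90*101 = (2 - 4**(3/2)) + 90*101 = (2 - 1*8) + 9090 = (2 - 8) + 9090 = -6 + 9090 = 9084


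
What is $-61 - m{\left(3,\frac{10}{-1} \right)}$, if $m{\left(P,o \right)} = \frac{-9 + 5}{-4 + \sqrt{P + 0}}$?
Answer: $- \frac{809}{13} - \frac{4 \sqrt{3}}{13} \approx -62.764$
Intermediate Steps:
$m{\left(P,o \right)} = - \frac{4}{-4 + \sqrt{P}}$
$-61 - m{\left(3,\frac{10}{-1} \right)} = -61 - - \frac{4}{-4 + \sqrt{3}} = -61 + \frac{4}{-4 + \sqrt{3}}$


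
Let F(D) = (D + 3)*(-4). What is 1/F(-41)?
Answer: 1/152 ≈ 0.0065789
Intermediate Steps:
F(D) = -12 - 4*D (F(D) = (3 + D)*(-4) = -12 - 4*D)
1/F(-41) = 1/(-12 - 4*(-41)) = 1/(-12 + 164) = 1/152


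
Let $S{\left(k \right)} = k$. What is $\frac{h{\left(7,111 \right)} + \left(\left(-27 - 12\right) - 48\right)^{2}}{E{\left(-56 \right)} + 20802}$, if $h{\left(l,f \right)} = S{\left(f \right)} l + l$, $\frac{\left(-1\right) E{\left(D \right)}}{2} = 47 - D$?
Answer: $\frac{8353}{20596} \approx 0.40556$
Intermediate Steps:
$E{\left(D \right)} = -94 + 2 D$ ($E{\left(D \right)} = - 2 \left(47 - D\right) = -94 + 2 D$)
$h{\left(l,f \right)} = l + f l$ ($h{\left(l,f \right)} = f l + l = l + f l$)
$\frac{h{\left(7,111 \right)} + \left(\left(-27 - 12\right) - 48\right)^{2}}{E{\left(-56 \right)} + 20802} = \frac{7 \left(1 + 111\right) + \left(\left(-27 - 12\right) - 48\right)^{2}}{\left(-94 + 2 \left(-56\right)\right) + 20802} = \frac{7 \cdot 112 + \left(-39 - 48\right)^{2}}{\left(-94 - 112\right) + 20802} = \frac{784 + \left(-87\right)^{2}}{-206 + 20802} = \frac{784 + 7569}{20596} = 8353 \cdot \frac{1}{20596} = \frac{8353}{20596}$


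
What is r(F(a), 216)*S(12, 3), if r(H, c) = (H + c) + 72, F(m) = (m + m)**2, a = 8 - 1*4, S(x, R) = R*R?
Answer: 3168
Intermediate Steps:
S(x, R) = R**2
a = 4 (a = 8 - 4 = 4)
F(m) = 4*m**2 (F(m) = (2*m)**2 = 4*m**2)
r(H, c) = 72 + H + c
r(F(a), 216)*S(12, 3) = (72 + 4*4**2 + 216)*3**2 = (72 + 4*16 + 216)*9 = (72 + 64 + 216)*9 = 352*9 = 3168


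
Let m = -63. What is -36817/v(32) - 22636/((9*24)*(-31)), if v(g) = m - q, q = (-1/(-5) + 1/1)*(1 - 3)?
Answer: 103290989/169074 ≈ 610.92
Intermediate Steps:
q = -12/5 (q = (-1*(-1/5) + 1*1)*(-2) = (1/5 + 1)*(-2) = (6/5)*(-2) = -12/5 ≈ -2.4000)
v(g) = -303/5 (v(g) = -63 - 1*(-12/5) = -63 + 12/5 = -303/5)
-36817/v(32) - 22636/((9*24)*(-31)) = -36817/(-303/5) - 22636/((9*24)*(-31)) = -36817*(-5/303) - 22636/(216*(-31)) = 184085/303 - 22636/(-6696) = 184085/303 - 22636*(-1/6696) = 184085/303 + 5659/1674 = 103290989/169074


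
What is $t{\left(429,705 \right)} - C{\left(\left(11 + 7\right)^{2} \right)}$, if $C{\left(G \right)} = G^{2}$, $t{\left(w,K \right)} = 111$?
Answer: $-104865$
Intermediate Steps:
$t{\left(429,705 \right)} - C{\left(\left(11 + 7\right)^{2} \right)} = 111 - \left(\left(11 + 7\right)^{2}\right)^{2} = 111 - \left(18^{2}\right)^{2} = 111 - 324^{2} = 111 - 104976 = -104865$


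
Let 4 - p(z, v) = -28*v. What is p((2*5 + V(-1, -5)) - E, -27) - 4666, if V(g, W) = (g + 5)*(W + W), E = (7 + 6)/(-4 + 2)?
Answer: -5418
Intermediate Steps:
E = -13/2 (E = 13/(-2) = 13*(-1/2) = -13/2 ≈ -6.5000)
V(g, W) = 2*W*(5 + g) (V(g, W) = (5 + g)*(2*W) = 2*W*(5 + g))
p(z, v) = 4 + 28*v (p(z, v) = 4 - (-28)*v = 4 + 28*v)
p((2*5 + V(-1, -5)) - E, -27) - 4666 = (4 + 28*(-27)) - 4666 = (4 - 756) - 4666 = -752 - 4666 = -5418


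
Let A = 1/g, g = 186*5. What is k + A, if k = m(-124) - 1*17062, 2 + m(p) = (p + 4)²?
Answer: -2477519/930 ≈ -2664.0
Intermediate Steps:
m(p) = -2 + (4 + p)² (m(p) = -2 + (p + 4)² = -2 + (4 + p)²)
g = 930
k = -2664 (k = (-2 + (4 - 124)²) - 1*17062 = (-2 + (-120)²) - 17062 = (-2 + 14400) - 17062 = 14398 - 17062 = -2664)
A = 1/930 ≈ 0.0010753
k + A = -2664 + 1/930 = -2477519/930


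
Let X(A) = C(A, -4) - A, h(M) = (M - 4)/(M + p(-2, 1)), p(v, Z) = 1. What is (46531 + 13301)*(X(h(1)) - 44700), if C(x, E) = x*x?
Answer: -2674266030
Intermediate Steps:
C(x, E) = x²
h(M) = (-4 + M)/(1 + M) (h(M) = (M - 4)/(M + 1) = (-4 + M)/(1 + M))
X(A) = A² - A
(46531 + 13301)*(X(h(1)) - 44700) = (46531 + 13301)*(((-4 + 1)/(1 + 1))*(-1 + (-4 + 1)/(1 + 1)) - 44700) = 59832*((-3/2)*(-1 - 3/2) - 44700) = 59832*(((½)*(-3))*(-1 + (½)*(-3)) - 44700) = 59832*(-3*(-1 - 3/2)/2 - 44700) = 59832*(-3/2*(-5/2) - 44700) = 59832*(15/4 - 44700) = 59832*(-178785/4) = -2674266030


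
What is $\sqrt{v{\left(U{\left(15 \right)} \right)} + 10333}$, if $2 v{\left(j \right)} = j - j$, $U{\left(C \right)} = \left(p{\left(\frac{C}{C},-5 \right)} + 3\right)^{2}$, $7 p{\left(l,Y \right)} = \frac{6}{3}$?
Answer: $\sqrt{10333} \approx 101.65$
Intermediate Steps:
$p{\left(l,Y \right)} = \frac{2}{7}$ ($p{\left(l,Y \right)} = \frac{6 \cdot \frac{1}{3}}{7} = \frac{1}{7} \cdot 2 = \frac{2}{7}$)
$U{\left(C \right)} = \frac{529}{49}$ ($U{\left(C \right)} = \left(\frac{2}{7} + 3\right)^{2} = \left(\frac{23}{7}\right)^{2} = \frac{529}{49}$)
$v{\left(j \right)} = 0$ ($v{\left(j \right)} = \frac{j - j}{2} = \frac{1}{2} \cdot 0 = 0$)
$\sqrt{v{\left(U{\left(15 \right)} \right)} + 10333} = \sqrt{0 + 10333} = \sqrt{10333}$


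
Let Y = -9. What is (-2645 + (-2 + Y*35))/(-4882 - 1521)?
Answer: 2962/6403 ≈ 0.46260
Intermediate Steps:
(-2645 + (-2 + Y*35))/(-4882 - 1521) = (-2645 + (-2 - 9*35))/(-4882 - 1521) = (-2645 + (-2 - 315))/(-6403) = (-2645 - 317)*(-1/6403) = -2962*(-1/6403) = 2962/6403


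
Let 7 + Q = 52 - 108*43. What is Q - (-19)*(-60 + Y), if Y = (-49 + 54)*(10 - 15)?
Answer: -6214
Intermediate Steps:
Y = -25 (Y = 5*(-5) = -25)
Q = -4599 (Q = -7 + (52 - 108*43) = -7 + (52 - 4644) = -7 - 4592 = -4599)
Q - (-19)*(-60 + Y) = -4599 - (-19)*(-60 - 25) = -4599 - (-19)*(-85) = -4599 - 1*1615 = -4599 - 1615 = -6214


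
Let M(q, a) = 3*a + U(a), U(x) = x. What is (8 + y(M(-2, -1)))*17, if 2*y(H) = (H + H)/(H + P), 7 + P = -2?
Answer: 1836/13 ≈ 141.23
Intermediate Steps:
P = -9 (P = -7 - 2 = -9)
M(q, a) = 4*a (M(q, a) = 3*a + a = 4*a)
y(H) = H/(-9 + H) (y(H) = ((H + H)/(H - 9))/2 = ((2*H)/(-9 + H))/2 = (2*H/(-9 + H))/2 = H/(-9 + H))
(8 + y(M(-2, -1)))*17 = (8 + (4*(-1))/(-9 + 4*(-1)))*17 = (8 - 4/(-9 - 4))*17 = (8 - 4/(-13))*17 = (8 - 4*(-1/13))*17 = (8 + 4/13)*17 = (108/13)*17 = 1836/13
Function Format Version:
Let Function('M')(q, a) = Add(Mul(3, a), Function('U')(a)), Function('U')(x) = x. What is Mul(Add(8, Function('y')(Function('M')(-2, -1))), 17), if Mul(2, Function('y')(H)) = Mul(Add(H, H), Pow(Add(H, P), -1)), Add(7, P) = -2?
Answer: Rational(1836, 13) ≈ 141.23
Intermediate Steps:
P = -9 (P = Add(-7, -2) = -9)
Function('M')(q, a) = Mul(4, a) (Function('M')(q, a) = Add(Mul(3, a), a) = Mul(4, a))
Function('y')(H) = Mul(H, Pow(Add(-9, H), -1)) (Function('y')(H) = Mul(Rational(1, 2), Mul(Add(H, H), Pow(Add(H, -9), -1))) = Mul(Rational(1, 2), Mul(Mul(2, H), Pow(Add(-9, H), -1))) = Mul(Rational(1, 2), Mul(2, H, Pow(Add(-9, H), -1))) = Mul(H, Pow(Add(-9, H), -1)))
Mul(Add(8, Function('y')(Function('M')(-2, -1))), 17) = Mul(Add(8, Mul(Mul(4, -1), Pow(Add(-9, Mul(4, -1)), -1))), 17) = Mul(Add(8, Mul(-4, Pow(Add(-9, -4), -1))), 17) = Mul(Add(8, Mul(-4, Pow(-13, -1))), 17) = Mul(Add(8, Mul(-4, Rational(-1, 13))), 17) = Mul(Add(8, Rational(4, 13)), 17) = Mul(Rational(108, 13), 17) = Rational(1836, 13)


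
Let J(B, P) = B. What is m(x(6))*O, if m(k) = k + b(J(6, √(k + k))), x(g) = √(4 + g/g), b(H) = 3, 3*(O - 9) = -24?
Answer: 3 + √5 ≈ 5.2361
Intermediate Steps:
O = 1 (O = 9 + (⅓)*(-24) = 9 - 8 = 1)
x(g) = √5 (x(g) = √(4 + 1) = √5)
m(k) = 3 + k (m(k) = k + 3 = 3 + k)
m(x(6))*O = (3 + √5)*1 = 3 + √5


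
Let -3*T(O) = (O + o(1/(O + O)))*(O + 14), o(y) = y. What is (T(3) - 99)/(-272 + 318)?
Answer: -2105/828 ≈ -2.5423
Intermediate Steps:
T(O) = -(14 + O)*(O + 1/(2*O))/3 (T(O) = -(O + 1/(O + O))*(O + 14)/3 = -(O + 1/(2*O))*(14 + O)/3 = -(14 + O)*(O + 1/(2*O))/3)
(T(3) - 99)/(-272 + 318) = ((⅙)*(-14 + 3*(-1 - 28*3 - 2*3²))/3 - 99)/(-272 + 318) = ((⅙)*(⅓)*(-14 + 3*(-1 - 84 - 2*9)) - 99)/46 = ((⅙)*(⅓)*(-14 + 3*(-1 - 84 - 18)) - 99)*(1/46) = ((⅙)*(⅓)*(-14 + 3*(-103)) - 99)*(1/46) = ((⅙)*(⅓)*(-14 - 309) - 99)*(1/46) = ((⅙)*(⅓)*(-323) - 99)*(1/46) = (-323/18 - 99)*(1/46) = -2105/18*1/46 = -2105/828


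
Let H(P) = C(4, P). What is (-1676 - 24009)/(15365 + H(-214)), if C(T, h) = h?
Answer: -25685/15151 ≈ -1.6953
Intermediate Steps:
H(P) = P
(-1676 - 24009)/(15365 + H(-214)) = (-1676 - 24009)/(15365 - 214) = -25685/15151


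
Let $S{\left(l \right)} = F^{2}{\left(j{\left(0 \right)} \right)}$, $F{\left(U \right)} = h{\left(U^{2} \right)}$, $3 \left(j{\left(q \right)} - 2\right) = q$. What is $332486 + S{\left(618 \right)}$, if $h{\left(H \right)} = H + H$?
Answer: $332550$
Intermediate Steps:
$h{\left(H \right)} = 2 H$
$j{\left(q \right)} = 2 + \frac{q}{3}$
$F{\left(U \right)} = 2 U^{2}$
$S{\left(l \right)} = 64$ ($S{\left(l \right)} = \left(2 \left(2 + \frac{1}{3} \cdot 0\right)^{2}\right)^{2} = \left(2 \left(2 + 0\right)^{2}\right)^{2} = \left(2 \cdot 2^{2}\right)^{2} = \left(2 \cdot 4\right)^{2} = 8^{2} = 64$)
$332486 + S{\left(618 \right)} = 332486 + 64 = 332550$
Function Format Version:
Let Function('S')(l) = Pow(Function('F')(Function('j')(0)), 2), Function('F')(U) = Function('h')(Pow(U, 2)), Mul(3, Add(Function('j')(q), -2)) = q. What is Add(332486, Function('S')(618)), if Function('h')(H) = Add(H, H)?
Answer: 332550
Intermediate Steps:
Function('h')(H) = Mul(2, H)
Function('j')(q) = Add(2, Mul(Rational(1, 3), q))
Function('F')(U) = Mul(2, Pow(U, 2))
Function('S')(l) = 64 (Function('S')(l) = Pow(Mul(2, Pow(Add(2, Mul(Rational(1, 3), 0)), 2)), 2) = Pow(Mul(2, Pow(Add(2, 0), 2)), 2) = Pow(Mul(2, Pow(2, 2)), 2) = Pow(Mul(2, 4), 2) = Pow(8, 2) = 64)
Add(332486, Function('S')(618)) = Add(332486, 64) = 332550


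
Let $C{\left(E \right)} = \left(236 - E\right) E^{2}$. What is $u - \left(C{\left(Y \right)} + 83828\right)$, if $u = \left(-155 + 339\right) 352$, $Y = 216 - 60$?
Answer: $-1965940$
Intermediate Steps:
$Y = 156$ ($Y = 216 - 60 = 156$)
$u = 64768$ ($u = 184 \cdot 352 = 64768$)
$C{\left(E \right)} = E^{2} \left(236 - E\right)$
$u - \left(C{\left(Y \right)} + 83828\right) = 64768 - \left(156^{2} \left(236 - 156\right) + 83828\right) = 64768 - \left(24336 \left(236 - 156\right) + 83828\right) = 64768 - \left(24336 \cdot 80 + 83828\right) = 64768 - \left(1946880 + 83828\right) = 64768 - 2030708 = -1965940$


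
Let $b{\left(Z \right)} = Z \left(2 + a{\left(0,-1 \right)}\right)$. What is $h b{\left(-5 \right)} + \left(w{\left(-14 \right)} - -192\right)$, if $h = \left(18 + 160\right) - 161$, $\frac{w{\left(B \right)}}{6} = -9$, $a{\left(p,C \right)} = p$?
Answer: $-32$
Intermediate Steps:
$w{\left(B \right)} = -54$ ($w{\left(B \right)} = 6 \left(-9\right) = -54$)
$h = 17$ ($h = 178 - 161 = 17$)
$b{\left(Z \right)} = 2 Z$ ($b{\left(Z \right)} = Z \left(2 + 0\right) = Z 2 = 2 Z$)
$h b{\left(-5 \right)} + \left(w{\left(-14 \right)} - -192\right) = 17 \cdot 2 \left(-5\right) - -138 = 17 \left(-10\right) + \left(-54 + 192\right) = -170 + 138 = -32$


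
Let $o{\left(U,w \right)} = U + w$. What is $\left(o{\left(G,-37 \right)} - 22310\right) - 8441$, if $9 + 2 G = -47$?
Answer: $-30816$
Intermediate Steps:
$G = -28$ ($G = - \frac{9}{2} + \frac{1}{2} \left(-47\right) = - \frac{9}{2} - \frac{47}{2} = -28$)
$\left(o{\left(G,-37 \right)} - 22310\right) - 8441 = \left(\left(-28 - 37\right) - 22310\right) - 8441 = \left(-65 - 22310\right) - 8441 = -22375 - 8441 = -30816$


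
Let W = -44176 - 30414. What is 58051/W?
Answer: -58051/74590 ≈ -0.77827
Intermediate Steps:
W = -74590
58051/W = 58051/(-74590) = 58051*(-1/74590) = -58051/74590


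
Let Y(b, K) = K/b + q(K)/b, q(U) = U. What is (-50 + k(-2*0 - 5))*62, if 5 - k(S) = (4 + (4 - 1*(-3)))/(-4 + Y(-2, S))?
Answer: -3472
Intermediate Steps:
Y(b, K) = 2*K/b (Y(b, K) = K/b + K/b = 2*K/b)
k(S) = 5 - 11/(-4 - S) (k(S) = 5 - (4 + (4 - 1*(-3)))/(-4 + 2*S/(-2)) = 5 - (4 + (4 + 3))/(-4 + 2*S*(-½)) = 5 - (4 + 7)/(-4 - S) = 5 - 11/(-4 - S))
(-50 + k(-2*0 - 5))*62 = (-50 + (31 + 5*(-2*0 - 5))/(4 + (-2*0 - 5)))*62 = (-50 + (31 + 5*(0 - 5))/(4 + (0 - 5)))*62 = (-50 + (31 + 5*(-5))/(4 - 5))*62 = (-50 + (31 - 25)/(-1))*62 = (-50 - 1*6)*62 = (-50 - 6)*62 = -56*62 = -3472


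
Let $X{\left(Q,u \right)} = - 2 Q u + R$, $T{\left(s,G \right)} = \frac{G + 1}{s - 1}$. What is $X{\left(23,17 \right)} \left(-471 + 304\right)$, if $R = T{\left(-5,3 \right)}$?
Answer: $\frac{392116}{3} \approx 1.3071 \cdot 10^{5}$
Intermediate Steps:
$T{\left(s,G \right)} = \frac{1 + G}{-1 + s}$
$R = - \frac{2}{3}$ ($R = \frac{1 + 3}{-1 - 5} = \frac{1}{-6} \cdot 4 = \left(- \frac{1}{6}\right) 4 = - \frac{2}{3} \approx -0.66667$)
$X{\left(Q,u \right)} = - \frac{2}{3} - 2 Q u$ ($X{\left(Q,u \right)} = - 2 Q u - \frac{2}{3} = - \frac{2}{3} - 2 Q u$)
$X{\left(23,17 \right)} \left(-471 + 304\right) = \left(- \frac{2}{3} - 46 \cdot 17\right) \left(-471 + 304\right) = \left(- \frac{2}{3} - 782\right) \left(-167\right) = \left(- \frac{2348}{3}\right) \left(-167\right) = \frac{392116}{3}$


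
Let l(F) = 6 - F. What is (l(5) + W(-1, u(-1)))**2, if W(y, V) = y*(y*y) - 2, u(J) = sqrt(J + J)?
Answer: 4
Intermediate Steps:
u(J) = sqrt(2)*sqrt(J) (u(J) = sqrt(2*J) = sqrt(2)*sqrt(J))
W(y, V) = -2 + y**3 (W(y, V) = y*y**2 - 2 = y**3 - 2 = -2 + y**3)
(l(5) + W(-1, u(-1)))**2 = ((6 - 1*5) + (-2 + (-1)**3))**2 = ((6 - 5) + (-2 - 1))**2 = (1 - 3)**2 = (-2)**2 = 4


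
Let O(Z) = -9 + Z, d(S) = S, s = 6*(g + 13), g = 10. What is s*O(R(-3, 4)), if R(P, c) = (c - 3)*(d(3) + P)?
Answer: -1242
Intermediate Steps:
s = 138 (s = 6*(10 + 13) = 6*23 = 138)
R(P, c) = (-3 + c)*(3 + P) (R(P, c) = (c - 3)*(3 + P) = (-3 + c)*(3 + P))
s*O(R(-3, 4)) = 138*(-9 + (-9 - 3*(-3) + 3*4 - 3*4)) = 138*(-9 + (-9 + 9 + 12 - 12)) = 138*(-9 + 0) = 138*(-9) = -1242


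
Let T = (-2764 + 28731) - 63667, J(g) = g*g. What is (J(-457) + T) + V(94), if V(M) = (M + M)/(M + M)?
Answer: 171150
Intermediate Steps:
J(g) = g²
T = -37700 (T = 25967 - 63667 = -37700)
V(M) = 1 (V(M) = (2*M)/((2*M)) = (2*M)*(1/(2*M)) = 1)
(J(-457) + T) + V(94) = ((-457)² - 37700) + 1 = (208849 - 37700) + 1 = 171149 + 1 = 171150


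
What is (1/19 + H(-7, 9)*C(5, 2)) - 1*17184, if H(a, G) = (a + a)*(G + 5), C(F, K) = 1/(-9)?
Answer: -2934731/171 ≈ -17162.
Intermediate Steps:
C(F, K) = -⅑
H(a, G) = 2*a*(5 + G) (H(a, G) = (2*a)*(5 + G) = 2*a*(5 + G))
(1/19 + H(-7, 9)*C(5, 2)) - 1*17184 = (1/19 + (2*(-7)*(5 + 9))*(-⅑)) - 1*17184 = (1/19 + (2*(-7)*14)*(-⅑)) - 17184 = (1/19 - 196*(-⅑)) - 17184 = (1/19 + 196/9) - 17184 = 3733/171 - 17184 = -2934731/171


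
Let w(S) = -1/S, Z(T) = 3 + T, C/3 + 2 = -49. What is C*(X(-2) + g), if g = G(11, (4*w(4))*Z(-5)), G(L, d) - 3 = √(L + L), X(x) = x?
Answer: -153 - 153*√22 ≈ -870.63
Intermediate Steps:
C = -153 (C = -6 + 3*(-49) = -6 - 147 = -153)
G(L, d) = 3 + √2*√L (G(L, d) = 3 + √(L + L) = 3 + √(2*L) = 3 + √2*√L)
g = 3 + √22 (g = 3 + √2*√11 = 3 + √22 ≈ 7.6904)
C*(X(-2) + g) = -153*(-2 + (3 + √22)) = -153*(1 + √22) = -153 - 153*√22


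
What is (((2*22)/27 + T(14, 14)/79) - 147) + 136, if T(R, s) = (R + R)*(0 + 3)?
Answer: -17719/2133 ≈ -8.3071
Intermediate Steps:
T(R, s) = 6*R (T(R, s) = (2*R)*3 = 6*R)
(((2*22)/27 + T(14, 14)/79) - 147) + 136 = (((2*22)/27 + (6*14)/79) - 147) + 136 = ((44*(1/27) + 84*(1/79)) - 147) + 136 = ((44/27 + 84/79) - 147) + 136 = (5744/2133 - 147) + 136 = -307807/2133 + 136 = -17719/2133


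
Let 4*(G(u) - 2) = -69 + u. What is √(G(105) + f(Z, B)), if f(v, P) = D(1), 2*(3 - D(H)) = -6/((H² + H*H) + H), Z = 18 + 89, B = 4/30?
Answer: √15 ≈ 3.8730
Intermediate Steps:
G(u) = -61/4 + u/4 (G(u) = 2 + (-69 + u)/4 = 2 + (-69/4 + u/4) = -61/4 + u/4)
B = 2/15 (B = 4*(1/30) = 2/15 ≈ 0.13333)
Z = 107
D(H) = 3 + 3/(H + 2*H²) (D(H) = 3 - (-3)/((H² + H*H) + H) = 3 - (-3)/((H² + H²) + H) = 3 - (-3)/(2*H² + H) = 3 - (-3)/(H + 2*H²) = 3 + 3/(H + 2*H²))
f(v, P) = 4 (f(v, P) = 3*(1 + 1 + 2*1²)/(1*(1 + 2*1)) = 3*1*(1 + 1 + 2*1)/(1 + 2) = 3*1*(1 + 1 + 2)/3 = 3*1*(⅓)*4 = 4)
√(G(105) + f(Z, B)) = √((-61/4 + (¼)*105) + 4) = √((-61/4 + 105/4) + 4) = √(11 + 4) = √15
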